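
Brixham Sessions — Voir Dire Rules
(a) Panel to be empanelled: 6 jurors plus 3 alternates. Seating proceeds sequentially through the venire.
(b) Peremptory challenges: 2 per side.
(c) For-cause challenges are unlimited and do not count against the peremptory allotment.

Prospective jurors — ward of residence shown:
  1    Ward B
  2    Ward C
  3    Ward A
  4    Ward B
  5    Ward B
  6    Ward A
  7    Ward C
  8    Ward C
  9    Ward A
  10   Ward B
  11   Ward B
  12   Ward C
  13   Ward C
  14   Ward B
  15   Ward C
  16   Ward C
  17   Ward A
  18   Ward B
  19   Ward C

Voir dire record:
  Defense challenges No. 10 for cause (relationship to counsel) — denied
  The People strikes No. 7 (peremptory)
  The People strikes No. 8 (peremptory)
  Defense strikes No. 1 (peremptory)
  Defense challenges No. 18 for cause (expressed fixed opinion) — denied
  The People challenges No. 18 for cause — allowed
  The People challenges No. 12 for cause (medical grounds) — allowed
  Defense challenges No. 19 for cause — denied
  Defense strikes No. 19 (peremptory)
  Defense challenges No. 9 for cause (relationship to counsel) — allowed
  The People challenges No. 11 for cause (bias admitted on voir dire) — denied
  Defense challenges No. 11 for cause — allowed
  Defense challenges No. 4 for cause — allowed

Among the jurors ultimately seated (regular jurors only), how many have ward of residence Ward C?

2

Removed: #1, #4, #7, #8, #9, #11, #12, #18, #19.
Seated jurors 1–6: #2, #3, #5, #6, #10, #13 (alternates #14, #15, #16 not counted).
Of those, in Ward C: #2, #13 → 2.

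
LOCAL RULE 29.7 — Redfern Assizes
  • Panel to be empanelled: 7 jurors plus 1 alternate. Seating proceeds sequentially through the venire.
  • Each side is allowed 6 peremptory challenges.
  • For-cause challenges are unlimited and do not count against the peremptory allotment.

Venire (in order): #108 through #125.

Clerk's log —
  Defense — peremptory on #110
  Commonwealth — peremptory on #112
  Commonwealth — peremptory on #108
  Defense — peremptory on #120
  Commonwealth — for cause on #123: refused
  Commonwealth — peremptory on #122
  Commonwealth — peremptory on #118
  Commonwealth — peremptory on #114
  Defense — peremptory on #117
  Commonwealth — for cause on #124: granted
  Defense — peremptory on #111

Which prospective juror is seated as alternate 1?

Removed: #108, #110, #111, #112, #114, #117, #118, #120, #122, #124. (#123 stays — for-cause denied.)
Seating in order: seats 1–7 → #109, #113, #115, #116, #119, #121, #123; alternates → #125.
So alternate 1 is #125.

125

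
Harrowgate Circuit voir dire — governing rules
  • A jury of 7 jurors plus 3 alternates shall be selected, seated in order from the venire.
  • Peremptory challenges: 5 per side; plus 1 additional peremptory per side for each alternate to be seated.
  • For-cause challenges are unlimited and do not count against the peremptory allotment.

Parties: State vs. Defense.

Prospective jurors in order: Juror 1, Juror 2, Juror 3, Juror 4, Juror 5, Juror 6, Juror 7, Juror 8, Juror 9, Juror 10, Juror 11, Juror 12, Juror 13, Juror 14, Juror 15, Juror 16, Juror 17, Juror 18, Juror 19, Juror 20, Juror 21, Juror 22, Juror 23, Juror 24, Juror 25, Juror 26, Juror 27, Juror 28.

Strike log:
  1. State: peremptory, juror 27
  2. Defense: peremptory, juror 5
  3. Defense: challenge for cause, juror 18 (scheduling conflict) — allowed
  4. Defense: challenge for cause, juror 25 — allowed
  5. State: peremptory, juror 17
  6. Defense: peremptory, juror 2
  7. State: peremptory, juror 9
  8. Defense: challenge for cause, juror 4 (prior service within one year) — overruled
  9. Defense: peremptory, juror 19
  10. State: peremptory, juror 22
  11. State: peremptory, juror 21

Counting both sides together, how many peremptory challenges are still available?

8

State allotment: 5 base + 1 × 3 alternates = 8. Defense allotment: 5 base + 1 × 3 alternates = 8.
State peremptories used: #27, #17, #9, #22, #21 — 5.
Defense peremptories used: #5, #2, #19 — 3 (for-cause on #18, #25, #4 don't count).
Remaining: (8 − 5) + (8 − 3) = 8.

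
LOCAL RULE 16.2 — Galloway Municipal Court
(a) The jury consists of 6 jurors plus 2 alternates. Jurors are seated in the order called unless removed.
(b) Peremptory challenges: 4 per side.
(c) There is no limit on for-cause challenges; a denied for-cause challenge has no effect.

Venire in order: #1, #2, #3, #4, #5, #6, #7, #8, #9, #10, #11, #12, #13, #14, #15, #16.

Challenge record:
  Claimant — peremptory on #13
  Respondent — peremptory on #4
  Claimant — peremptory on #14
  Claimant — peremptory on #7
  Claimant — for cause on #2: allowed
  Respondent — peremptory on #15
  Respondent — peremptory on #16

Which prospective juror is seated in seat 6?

9

Removed: #2, #4, #7, #13, #14, #15, #16.
Filling seats in venire order through position 6: #1, #3, #5, #6, #8, #9.
So seat 6 is #9.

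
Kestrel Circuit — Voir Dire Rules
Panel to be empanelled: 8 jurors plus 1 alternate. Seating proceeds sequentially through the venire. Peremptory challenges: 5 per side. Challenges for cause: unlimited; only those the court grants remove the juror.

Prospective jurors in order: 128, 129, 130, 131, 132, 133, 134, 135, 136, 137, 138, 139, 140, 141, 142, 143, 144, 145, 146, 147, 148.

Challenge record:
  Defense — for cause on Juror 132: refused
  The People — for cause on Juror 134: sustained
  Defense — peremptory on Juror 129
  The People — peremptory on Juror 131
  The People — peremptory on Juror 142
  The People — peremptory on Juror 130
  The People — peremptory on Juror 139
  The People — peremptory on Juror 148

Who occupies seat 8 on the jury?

140

Removed: #129, #130, #131, #134, #139, #142, #148. (#132 stays — for-cause denied.)
Seating in order: seats 1–8 → #128, #132, #133, #135, #136, #137, #138, #140; alternates → #141.
So seat 8 is #140.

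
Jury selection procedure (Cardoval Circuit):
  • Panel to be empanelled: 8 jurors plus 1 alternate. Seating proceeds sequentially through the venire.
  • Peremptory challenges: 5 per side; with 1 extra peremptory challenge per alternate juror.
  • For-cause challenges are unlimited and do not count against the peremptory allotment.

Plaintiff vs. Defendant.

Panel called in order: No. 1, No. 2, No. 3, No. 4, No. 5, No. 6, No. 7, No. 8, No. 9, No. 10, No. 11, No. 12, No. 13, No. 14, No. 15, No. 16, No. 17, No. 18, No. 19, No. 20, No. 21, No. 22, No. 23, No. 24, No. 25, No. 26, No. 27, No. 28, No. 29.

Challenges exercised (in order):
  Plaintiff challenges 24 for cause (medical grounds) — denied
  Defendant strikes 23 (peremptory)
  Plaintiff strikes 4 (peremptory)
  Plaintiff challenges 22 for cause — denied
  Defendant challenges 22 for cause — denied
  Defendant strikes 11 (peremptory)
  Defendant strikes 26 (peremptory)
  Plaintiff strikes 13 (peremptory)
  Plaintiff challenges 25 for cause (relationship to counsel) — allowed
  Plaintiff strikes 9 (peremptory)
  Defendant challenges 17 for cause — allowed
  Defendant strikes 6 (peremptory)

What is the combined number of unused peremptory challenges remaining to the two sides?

Plaintiff allotment: 5 base + 1 × 1 alternate = 6. Defendant allotment: 5 base + 1 × 1 alternate = 6.
Plaintiff peremptories used: #4, #13, #9 — 3 (for-cause on #24, #22, #25 don't count).
Defendant peremptories used: #23, #11, #26, #6 — 4 (for-cause on #22, #17 don't count).
Remaining: (6 − 3) + (6 − 4) = 5.

5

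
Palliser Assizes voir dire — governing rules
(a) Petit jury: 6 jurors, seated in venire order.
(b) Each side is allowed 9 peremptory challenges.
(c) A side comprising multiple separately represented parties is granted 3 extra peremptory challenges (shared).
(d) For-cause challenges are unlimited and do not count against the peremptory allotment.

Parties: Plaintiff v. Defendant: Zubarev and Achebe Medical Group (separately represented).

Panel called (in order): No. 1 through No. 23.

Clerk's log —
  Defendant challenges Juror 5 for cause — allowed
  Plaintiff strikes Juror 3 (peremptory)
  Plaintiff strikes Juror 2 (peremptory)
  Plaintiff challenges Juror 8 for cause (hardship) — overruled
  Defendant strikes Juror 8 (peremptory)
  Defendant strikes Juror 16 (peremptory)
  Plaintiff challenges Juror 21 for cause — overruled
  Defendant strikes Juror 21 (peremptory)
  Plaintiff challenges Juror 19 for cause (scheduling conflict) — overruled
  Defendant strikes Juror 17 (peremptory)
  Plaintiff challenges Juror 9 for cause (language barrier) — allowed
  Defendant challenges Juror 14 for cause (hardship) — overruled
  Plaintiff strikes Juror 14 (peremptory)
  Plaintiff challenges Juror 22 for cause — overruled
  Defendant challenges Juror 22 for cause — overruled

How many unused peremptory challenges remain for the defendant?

Defendant allotment: 9 base + 3 multi-party = 12.
Defendant peremptories used: #8, #16, #21, #17 — 4 (for-cause on #5, #14, #22 don't count).
Remaining: 12 − 4 = 8.

8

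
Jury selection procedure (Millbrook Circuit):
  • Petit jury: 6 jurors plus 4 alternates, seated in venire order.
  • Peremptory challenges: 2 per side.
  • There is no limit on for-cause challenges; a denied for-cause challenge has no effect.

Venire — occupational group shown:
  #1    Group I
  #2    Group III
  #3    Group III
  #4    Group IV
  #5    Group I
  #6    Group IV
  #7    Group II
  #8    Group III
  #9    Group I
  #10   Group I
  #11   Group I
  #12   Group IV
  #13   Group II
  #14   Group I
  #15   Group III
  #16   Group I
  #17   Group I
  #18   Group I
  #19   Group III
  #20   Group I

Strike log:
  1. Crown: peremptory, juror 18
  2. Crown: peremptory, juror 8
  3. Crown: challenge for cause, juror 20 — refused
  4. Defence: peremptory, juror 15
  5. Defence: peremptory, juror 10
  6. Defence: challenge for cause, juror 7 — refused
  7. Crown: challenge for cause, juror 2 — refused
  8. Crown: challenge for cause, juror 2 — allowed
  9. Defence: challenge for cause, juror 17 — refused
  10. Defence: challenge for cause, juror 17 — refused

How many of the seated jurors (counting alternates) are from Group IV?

3

Removed: #2, #8, #10, #15, #18.
Seated (10 incl. alternates): #1, #3, #4, #5, #6, #7, #9, #11, #12, #13.
Of those, in Group IV: #4, #6, #12 → 3.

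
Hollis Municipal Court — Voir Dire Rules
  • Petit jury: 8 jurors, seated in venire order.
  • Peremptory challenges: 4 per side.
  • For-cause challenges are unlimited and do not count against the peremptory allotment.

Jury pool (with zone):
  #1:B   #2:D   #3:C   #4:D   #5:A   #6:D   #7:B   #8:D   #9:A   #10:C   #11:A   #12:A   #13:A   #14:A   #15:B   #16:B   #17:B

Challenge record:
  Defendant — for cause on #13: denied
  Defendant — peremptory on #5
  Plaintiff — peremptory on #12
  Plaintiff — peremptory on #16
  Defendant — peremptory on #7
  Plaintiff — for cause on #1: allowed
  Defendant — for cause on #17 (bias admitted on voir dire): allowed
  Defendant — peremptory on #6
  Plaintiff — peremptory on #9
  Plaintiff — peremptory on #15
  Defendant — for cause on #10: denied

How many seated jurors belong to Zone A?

3

Removed: #1, #5, #6, #7, #9, #12, #15, #16, #17.
Seated jurors 1–8: #2, #3, #4, #8, #10, #11, #13, #14.
Of those, in Zone A: #11, #13, #14 → 3.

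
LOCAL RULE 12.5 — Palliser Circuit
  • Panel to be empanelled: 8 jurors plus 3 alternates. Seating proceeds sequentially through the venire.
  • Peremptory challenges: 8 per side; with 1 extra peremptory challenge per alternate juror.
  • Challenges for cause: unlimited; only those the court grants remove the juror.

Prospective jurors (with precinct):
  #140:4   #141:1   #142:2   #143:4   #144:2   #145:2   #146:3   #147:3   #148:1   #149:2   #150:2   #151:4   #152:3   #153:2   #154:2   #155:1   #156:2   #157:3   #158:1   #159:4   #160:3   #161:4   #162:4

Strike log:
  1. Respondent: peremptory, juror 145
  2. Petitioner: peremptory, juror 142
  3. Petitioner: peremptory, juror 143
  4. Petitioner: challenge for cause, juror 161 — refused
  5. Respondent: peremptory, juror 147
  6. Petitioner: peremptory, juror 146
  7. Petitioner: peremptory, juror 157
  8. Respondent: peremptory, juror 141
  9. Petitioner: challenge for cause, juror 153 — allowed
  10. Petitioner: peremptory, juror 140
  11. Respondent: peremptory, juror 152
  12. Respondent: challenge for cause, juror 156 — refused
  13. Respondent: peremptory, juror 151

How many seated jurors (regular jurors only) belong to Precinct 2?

Removed: #140, #141, #142, #143, #145, #146, #147, #151, #152, #153, #157.
Seated jurors 1–8: #144, #148, #149, #150, #154, #155, #156, #158 (alternates #159, #160, #161 not counted).
Of those, in Precinct 2: #144, #149, #150, #154, #156 → 5.

5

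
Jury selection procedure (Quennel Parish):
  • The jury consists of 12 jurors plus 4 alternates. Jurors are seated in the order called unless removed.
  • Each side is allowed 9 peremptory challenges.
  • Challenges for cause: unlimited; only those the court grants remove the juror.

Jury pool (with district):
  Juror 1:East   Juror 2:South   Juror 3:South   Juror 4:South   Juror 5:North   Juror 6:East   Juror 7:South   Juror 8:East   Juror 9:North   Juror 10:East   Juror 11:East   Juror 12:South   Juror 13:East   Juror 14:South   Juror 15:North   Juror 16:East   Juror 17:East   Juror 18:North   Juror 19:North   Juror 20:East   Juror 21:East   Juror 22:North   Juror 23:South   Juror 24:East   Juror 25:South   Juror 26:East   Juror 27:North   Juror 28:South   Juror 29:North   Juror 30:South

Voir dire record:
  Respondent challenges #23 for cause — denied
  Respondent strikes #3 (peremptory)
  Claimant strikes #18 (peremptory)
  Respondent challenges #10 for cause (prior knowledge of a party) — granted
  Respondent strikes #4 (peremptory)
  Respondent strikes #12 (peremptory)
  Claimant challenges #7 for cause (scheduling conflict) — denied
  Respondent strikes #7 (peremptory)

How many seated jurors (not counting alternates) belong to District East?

Removed: #3, #4, #7, #10, #12, #18.
Seated jurors 1–12: #1, #2, #5, #6, #8, #9, #11, #13, #14, #15, #16, #17 (alternates #19, #20, #21, #22 not counted).
Of those, in District East: #1, #6, #8, #11, #13, #16, #17 → 7.

7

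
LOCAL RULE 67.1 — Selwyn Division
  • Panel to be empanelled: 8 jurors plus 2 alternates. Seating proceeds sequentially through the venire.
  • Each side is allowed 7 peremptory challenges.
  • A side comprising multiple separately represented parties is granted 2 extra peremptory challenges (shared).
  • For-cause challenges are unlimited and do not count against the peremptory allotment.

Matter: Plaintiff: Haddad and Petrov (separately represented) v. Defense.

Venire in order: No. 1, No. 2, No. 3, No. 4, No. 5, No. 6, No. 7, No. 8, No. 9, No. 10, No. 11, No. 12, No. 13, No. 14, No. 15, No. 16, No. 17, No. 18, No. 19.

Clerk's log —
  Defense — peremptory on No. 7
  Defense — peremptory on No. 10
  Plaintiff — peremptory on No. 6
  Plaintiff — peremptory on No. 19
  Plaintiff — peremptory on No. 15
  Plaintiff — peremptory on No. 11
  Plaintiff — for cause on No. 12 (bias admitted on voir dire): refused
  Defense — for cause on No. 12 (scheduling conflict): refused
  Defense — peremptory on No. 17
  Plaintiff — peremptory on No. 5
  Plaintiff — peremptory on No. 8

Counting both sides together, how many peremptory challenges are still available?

Plaintiff allotment: 7 base + 2 multi-party = 9. Defense allotment: 7.
Plaintiff peremptories used: #6, #19, #15, #11, #5, #8 — 6 (the for-cause on #12 doesn't count).
Defense peremptories used: #7, #10, #17 — 3 (the for-cause on #12 doesn't count).
Remaining: (9 − 6) + (7 − 3) = 7.

7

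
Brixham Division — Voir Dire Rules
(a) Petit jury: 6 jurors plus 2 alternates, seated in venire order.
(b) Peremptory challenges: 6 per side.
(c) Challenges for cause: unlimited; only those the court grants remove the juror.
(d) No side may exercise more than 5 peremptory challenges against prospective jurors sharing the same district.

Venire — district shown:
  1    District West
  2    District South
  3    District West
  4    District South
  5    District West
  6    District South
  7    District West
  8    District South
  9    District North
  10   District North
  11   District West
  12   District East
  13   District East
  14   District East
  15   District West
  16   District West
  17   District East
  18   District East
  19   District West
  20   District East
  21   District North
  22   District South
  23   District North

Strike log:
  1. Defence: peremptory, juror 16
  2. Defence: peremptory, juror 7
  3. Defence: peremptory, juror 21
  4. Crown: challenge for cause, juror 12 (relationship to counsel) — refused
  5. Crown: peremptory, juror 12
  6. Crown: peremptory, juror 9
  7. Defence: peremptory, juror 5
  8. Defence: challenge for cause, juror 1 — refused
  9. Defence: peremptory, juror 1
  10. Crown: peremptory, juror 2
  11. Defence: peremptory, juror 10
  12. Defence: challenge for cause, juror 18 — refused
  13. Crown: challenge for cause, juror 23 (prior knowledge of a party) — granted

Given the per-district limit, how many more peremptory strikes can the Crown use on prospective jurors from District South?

3

Crown peremptories so far: #12, #9, #2 — 3 of 6 used, 3 left overall.
Against District South: #2 — 1 used; per-district cap 5 leaves 4.
Binding limit: min(3, 4) = 3.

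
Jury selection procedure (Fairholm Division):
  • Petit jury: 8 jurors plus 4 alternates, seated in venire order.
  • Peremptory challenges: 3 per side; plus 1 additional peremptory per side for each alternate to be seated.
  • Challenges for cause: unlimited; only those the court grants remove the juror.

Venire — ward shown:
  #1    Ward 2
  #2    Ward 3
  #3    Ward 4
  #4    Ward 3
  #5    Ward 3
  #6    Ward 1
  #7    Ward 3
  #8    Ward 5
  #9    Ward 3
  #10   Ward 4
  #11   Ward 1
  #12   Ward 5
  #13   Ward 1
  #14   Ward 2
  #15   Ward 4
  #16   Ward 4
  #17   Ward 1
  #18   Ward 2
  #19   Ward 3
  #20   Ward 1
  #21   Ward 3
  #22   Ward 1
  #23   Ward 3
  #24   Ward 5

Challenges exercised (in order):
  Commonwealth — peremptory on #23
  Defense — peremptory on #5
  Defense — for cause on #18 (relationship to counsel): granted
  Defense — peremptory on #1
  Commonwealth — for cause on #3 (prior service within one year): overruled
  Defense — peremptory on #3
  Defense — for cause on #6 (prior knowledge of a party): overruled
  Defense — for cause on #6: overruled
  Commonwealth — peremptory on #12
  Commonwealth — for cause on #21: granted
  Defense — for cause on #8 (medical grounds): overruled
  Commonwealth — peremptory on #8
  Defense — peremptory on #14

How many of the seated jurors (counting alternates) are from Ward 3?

5

Removed: #1, #3, #5, #8, #12, #14, #18, #21, #23.
Seated (12 incl. alternates): #2, #4, #6, #7, #9, #10, #11, #13, #15, #16, #17, #19.
Of those, in Ward 3: #2, #4, #7, #9, #19 → 5.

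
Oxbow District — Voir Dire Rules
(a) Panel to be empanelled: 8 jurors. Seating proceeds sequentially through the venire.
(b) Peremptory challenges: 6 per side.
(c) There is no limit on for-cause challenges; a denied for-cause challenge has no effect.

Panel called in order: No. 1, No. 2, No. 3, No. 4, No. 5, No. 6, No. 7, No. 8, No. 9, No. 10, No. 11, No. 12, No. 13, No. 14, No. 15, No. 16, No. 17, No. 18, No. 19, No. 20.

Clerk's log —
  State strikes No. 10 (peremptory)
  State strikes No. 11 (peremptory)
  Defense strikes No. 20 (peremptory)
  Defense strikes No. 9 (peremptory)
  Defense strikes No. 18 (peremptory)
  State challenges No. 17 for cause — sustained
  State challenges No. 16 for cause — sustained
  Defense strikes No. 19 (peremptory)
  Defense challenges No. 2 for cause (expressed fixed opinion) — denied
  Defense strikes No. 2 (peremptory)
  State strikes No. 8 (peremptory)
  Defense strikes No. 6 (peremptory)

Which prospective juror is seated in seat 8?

14

Removed: #2, #6, #8, #9, #10, #11, #16, #17, #18, #19, #20.
Seating in order: seats 1–8 → #1, #3, #4, #5, #7, #12, #13, #14.
So seat 8 is #14.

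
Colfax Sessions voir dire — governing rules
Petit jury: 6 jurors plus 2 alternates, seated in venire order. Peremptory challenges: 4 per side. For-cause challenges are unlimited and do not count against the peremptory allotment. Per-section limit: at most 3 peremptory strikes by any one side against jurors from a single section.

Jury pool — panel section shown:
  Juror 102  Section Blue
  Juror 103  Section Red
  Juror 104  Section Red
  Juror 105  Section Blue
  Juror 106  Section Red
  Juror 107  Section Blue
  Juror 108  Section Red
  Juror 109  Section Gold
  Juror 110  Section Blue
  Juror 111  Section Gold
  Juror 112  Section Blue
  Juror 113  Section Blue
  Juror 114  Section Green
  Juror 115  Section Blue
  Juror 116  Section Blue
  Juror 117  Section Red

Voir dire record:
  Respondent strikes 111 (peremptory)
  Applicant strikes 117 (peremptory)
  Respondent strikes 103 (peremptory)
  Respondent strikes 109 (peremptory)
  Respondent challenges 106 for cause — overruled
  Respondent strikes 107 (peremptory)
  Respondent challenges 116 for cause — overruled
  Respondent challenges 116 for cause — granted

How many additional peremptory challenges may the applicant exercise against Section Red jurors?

Applicant peremptories so far: #117 — 1 of 4 used, 3 left overall.
Against Section Red: #117 — 1 used; per-section cap 3 leaves 2.
Binding limit: min(3, 2) = 2.

2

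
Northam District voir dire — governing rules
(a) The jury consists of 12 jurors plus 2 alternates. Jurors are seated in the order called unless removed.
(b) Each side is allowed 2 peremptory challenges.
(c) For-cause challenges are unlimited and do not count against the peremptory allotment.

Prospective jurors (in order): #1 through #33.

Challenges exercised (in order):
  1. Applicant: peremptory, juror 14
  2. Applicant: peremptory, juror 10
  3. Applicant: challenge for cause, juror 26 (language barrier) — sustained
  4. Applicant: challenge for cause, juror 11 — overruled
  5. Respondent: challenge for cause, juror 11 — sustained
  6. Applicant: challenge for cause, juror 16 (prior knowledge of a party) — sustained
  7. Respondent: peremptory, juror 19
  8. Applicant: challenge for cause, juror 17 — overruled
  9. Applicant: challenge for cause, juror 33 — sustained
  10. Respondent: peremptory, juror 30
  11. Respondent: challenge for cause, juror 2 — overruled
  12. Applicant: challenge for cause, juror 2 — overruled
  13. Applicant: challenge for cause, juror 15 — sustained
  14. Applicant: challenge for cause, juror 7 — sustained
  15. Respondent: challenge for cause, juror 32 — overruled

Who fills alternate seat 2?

21

Removed: #7, #10, #11, #14, #15, #16, #19, #26, #30, #33. (#2, #17, #32 stay — for-cause denied.)
Filling seats in venire order through position 14: #1, #2, #3, #4, #5, #6, #8, #9, #12, #13, #17, #18, #20, #21.
So alternate 2 is #21.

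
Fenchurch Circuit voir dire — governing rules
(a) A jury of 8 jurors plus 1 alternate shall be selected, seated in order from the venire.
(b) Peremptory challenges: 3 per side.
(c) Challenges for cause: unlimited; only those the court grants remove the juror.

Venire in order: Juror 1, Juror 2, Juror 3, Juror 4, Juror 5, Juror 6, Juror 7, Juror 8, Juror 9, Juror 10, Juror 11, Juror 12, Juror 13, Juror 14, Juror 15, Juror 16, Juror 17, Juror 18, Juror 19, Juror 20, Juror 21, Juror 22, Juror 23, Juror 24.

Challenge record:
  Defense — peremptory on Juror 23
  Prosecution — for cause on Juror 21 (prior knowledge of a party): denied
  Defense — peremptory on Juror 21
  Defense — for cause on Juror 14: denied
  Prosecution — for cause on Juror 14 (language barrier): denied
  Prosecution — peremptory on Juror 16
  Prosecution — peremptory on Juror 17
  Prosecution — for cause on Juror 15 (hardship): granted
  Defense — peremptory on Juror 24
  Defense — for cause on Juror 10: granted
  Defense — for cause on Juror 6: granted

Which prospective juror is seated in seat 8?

Removed: #6, #10, #15, #16, #17, #21, #23, #24. (#14 stays — for-cause denied.)
Seating in order: seats 1–8 → #1, #2, #3, #4, #5, #7, #8, #9; alternates → #11.
So seat 8 is #9.

9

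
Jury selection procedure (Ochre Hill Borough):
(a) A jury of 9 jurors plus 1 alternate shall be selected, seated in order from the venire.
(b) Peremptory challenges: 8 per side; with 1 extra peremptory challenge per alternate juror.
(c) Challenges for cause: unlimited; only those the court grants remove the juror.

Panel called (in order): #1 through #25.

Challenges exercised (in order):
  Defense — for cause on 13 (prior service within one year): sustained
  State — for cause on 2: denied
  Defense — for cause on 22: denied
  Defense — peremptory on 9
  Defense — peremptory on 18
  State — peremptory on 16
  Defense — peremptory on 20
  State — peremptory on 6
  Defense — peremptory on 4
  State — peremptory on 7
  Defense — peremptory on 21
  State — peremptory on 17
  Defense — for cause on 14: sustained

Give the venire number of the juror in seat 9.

15

Removed: #4, #6, #7, #9, #13, #14, #16, #17, #18, #20, #21. (#2, #22 stay — for-cause denied.)
Seating in order: seats 1–9 → #1, #2, #3, #5, #8, #10, #11, #12, #15; alternates → #19.
So seat 9 is #15.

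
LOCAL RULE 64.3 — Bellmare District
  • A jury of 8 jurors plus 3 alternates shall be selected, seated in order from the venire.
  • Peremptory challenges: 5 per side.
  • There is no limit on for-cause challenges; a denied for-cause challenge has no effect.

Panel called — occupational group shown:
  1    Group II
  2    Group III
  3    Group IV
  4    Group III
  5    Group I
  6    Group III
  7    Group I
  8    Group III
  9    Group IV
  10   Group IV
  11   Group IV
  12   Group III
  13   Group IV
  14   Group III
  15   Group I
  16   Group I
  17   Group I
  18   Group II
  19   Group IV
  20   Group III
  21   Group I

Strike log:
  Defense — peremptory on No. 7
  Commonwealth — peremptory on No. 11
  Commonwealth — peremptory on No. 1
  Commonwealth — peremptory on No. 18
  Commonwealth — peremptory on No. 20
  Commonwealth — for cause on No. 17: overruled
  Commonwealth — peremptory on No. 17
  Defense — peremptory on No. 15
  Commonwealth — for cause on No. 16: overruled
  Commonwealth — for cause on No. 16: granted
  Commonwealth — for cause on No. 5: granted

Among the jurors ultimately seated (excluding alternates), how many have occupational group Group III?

Removed: #1, #5, #7, #11, #15, #16, #17, #18, #20.
Seated jurors 1–8: #2, #3, #4, #6, #8, #9, #10, #12 (alternates #13, #14, #19 not counted).
Of those, in Group III: #2, #4, #6, #8, #12 → 5.

5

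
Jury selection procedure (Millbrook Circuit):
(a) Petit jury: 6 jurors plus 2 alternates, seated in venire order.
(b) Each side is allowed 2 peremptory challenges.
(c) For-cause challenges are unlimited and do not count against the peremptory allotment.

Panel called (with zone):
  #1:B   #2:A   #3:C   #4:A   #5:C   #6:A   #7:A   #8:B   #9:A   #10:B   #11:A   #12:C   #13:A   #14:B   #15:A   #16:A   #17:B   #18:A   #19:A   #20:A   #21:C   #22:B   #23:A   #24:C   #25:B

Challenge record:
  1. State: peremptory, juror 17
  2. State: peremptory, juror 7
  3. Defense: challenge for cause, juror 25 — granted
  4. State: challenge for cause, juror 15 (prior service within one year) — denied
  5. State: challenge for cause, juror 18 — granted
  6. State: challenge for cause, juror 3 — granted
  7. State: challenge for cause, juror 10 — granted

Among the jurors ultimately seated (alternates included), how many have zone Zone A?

5

Removed: #3, #7, #10, #17, #18, #25.
Seated (8 incl. alternates): #1, #2, #4, #5, #6, #8, #9, #11.
Of those, in Zone A: #2, #4, #6, #9, #11 → 5.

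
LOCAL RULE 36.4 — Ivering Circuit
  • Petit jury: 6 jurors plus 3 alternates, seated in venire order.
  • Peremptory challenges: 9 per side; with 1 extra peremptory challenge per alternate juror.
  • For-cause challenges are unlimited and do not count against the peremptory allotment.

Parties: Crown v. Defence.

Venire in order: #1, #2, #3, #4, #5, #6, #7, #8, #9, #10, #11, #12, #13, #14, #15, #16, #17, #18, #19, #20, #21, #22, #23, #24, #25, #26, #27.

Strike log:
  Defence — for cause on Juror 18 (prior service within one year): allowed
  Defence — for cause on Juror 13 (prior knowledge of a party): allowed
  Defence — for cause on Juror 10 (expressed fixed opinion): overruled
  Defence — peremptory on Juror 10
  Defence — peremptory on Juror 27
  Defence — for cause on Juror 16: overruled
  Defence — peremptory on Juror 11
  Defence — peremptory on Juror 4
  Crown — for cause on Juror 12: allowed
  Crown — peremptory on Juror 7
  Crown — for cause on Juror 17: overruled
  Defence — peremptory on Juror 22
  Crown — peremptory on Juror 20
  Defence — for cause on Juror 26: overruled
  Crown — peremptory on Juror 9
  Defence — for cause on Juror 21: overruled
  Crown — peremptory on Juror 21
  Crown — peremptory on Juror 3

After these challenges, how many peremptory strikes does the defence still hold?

Defence allotment: 9 base + 1 × 3 alternates = 12.
Defence peremptories used: #10, #27, #11, #4, #22 — 5 (for-cause on #18, #13, #10, #16, #26, #21 don't count).
Remaining: 12 − 5 = 7.

7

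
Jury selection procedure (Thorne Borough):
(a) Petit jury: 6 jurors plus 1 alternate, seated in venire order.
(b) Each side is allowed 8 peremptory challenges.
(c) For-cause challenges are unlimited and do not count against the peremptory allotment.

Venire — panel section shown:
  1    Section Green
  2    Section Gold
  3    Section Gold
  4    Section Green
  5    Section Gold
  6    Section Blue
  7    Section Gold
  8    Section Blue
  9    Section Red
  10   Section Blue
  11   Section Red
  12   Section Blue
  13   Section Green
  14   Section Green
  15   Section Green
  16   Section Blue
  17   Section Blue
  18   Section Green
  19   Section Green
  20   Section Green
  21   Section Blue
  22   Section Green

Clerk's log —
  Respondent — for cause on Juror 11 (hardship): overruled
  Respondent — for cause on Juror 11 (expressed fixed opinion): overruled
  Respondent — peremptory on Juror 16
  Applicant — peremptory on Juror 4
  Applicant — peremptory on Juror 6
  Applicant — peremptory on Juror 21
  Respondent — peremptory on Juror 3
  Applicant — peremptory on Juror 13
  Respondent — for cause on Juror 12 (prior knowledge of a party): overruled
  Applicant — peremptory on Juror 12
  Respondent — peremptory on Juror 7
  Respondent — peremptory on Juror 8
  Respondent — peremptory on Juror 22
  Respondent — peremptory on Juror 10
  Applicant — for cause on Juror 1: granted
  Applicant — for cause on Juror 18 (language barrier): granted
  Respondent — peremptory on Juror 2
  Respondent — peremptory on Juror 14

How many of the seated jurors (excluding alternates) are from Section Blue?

1

Removed: #1, #2, #3, #4, #6, #7, #8, #10, #12, #13, #14, #16, #18, #21, #22.
Seated jurors 1–6: #5, #9, #11, #15, #17, #19 (alternates #20 not counted).
Of those, in Section Blue: #17 → 1.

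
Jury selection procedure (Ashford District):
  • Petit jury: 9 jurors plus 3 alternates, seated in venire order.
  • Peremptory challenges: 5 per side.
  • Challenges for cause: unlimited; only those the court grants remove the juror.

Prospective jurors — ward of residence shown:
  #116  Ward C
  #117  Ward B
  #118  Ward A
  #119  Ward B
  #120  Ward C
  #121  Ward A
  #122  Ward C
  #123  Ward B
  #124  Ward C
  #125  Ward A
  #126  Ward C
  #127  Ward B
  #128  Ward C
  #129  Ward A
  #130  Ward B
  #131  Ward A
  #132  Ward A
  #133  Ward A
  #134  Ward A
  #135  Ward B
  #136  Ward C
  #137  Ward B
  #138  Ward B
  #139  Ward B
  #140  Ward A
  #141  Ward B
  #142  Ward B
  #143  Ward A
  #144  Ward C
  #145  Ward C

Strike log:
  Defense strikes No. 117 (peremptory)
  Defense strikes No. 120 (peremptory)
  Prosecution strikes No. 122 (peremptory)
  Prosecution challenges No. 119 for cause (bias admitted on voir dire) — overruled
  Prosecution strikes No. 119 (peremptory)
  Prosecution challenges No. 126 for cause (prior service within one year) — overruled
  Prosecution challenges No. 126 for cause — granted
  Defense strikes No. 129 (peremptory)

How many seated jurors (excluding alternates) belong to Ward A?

3

Removed: #117, #119, #120, #122, #126, #129.
Seated jurors 1–9: #116, #118, #121, #123, #124, #125, #127, #128, #130 (alternates #131, #132, #133 not counted).
Of those, in Ward A: #118, #121, #125 → 3.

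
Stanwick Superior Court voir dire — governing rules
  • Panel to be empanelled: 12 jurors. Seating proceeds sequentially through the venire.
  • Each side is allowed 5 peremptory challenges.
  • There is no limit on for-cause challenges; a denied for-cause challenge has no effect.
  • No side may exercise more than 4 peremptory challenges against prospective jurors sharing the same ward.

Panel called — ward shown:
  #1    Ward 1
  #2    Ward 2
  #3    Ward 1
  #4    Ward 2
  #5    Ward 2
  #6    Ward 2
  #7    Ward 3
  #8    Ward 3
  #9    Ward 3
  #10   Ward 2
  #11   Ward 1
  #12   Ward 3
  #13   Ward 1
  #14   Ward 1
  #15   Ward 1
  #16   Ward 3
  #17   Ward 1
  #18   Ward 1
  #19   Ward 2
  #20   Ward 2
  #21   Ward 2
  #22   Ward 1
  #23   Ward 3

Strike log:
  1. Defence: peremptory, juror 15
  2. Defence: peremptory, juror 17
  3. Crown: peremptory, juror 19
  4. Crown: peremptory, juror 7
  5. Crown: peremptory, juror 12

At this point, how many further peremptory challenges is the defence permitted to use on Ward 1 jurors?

Defence peremptories so far: #15, #17 — 2 of 5 used, 3 left overall.
Against Ward 1: #15, #17 — 2 used; per-ward cap 4 leaves 2.
Binding limit: min(3, 2) = 2.

2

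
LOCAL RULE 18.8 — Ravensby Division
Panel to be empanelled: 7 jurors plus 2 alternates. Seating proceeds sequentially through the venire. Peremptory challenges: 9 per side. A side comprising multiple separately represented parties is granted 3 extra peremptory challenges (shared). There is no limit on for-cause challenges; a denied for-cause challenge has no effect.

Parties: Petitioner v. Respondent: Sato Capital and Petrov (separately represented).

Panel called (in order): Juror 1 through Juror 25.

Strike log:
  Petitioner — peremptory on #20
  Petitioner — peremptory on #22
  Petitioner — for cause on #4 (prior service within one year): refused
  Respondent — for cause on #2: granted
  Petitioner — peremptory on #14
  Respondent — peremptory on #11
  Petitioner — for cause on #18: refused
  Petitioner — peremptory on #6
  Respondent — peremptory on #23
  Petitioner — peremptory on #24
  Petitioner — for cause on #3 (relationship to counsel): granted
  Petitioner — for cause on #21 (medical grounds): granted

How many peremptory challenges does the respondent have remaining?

Respondent allotment: 9 base + 3 multi-party = 12.
Respondent peremptories used: #11, #23 — 2 (the for-cause on #2 doesn't count).
Remaining: 12 − 2 = 10.

10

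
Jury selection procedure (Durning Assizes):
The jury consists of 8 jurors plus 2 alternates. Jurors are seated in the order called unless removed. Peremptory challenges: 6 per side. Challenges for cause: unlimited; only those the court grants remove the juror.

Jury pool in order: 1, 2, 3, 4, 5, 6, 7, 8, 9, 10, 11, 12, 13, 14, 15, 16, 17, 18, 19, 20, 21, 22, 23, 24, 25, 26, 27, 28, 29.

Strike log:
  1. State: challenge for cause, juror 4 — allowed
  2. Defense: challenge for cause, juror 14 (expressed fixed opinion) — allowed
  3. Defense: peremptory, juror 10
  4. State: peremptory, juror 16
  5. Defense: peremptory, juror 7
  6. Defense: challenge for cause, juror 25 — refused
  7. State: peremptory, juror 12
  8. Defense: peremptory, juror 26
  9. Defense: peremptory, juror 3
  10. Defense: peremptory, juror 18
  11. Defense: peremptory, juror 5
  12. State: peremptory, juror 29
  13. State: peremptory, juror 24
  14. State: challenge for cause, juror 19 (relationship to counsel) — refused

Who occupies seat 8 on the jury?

Removed: #3, #4, #5, #7, #10, #12, #14, #16, #18, #24, #26, #29. (#19, #25 stay — for-cause denied.)
Filling seats in venire order through position 8: #1, #2, #6, #8, #9, #11, #13, #15.
So seat 8 is #15.

15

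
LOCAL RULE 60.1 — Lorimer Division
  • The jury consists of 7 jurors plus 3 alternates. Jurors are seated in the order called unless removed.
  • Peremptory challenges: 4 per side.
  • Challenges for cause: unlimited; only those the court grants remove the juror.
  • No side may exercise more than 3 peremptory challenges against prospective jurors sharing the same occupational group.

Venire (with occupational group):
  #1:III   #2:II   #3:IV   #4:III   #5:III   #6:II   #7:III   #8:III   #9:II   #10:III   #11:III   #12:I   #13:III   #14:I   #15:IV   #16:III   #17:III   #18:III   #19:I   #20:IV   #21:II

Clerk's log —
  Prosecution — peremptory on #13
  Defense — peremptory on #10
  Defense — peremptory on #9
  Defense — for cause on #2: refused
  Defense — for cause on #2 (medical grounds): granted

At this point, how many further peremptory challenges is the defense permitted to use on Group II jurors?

Defense peremptories so far: #10, #9 — 2 of 4 used, 2 left overall.
Against Group II: #9 — 1 used; per-group cap 3 leaves 2.
Binding limit: min(2, 2) = 2.

2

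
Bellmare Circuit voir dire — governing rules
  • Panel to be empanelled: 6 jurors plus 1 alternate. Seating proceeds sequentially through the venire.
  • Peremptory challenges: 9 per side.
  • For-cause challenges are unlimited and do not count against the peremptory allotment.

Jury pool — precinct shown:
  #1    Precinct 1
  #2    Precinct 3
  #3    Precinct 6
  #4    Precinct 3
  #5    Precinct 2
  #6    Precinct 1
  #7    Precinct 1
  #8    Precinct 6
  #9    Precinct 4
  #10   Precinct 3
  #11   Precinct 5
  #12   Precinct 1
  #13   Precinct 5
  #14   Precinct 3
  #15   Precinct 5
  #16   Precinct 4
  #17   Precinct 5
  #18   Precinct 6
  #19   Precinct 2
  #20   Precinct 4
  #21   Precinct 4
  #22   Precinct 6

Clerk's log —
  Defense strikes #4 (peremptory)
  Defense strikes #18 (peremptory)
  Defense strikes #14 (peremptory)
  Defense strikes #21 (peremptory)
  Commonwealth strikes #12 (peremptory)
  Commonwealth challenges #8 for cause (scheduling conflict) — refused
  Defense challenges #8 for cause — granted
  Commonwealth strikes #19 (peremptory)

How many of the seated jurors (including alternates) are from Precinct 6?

Removed: #4, #8, #12, #14, #18, #19, #21.
Seated (7 incl. alternates): #1, #2, #3, #5, #6, #7, #9.
Of those, in Precinct 6: #3 → 1.

1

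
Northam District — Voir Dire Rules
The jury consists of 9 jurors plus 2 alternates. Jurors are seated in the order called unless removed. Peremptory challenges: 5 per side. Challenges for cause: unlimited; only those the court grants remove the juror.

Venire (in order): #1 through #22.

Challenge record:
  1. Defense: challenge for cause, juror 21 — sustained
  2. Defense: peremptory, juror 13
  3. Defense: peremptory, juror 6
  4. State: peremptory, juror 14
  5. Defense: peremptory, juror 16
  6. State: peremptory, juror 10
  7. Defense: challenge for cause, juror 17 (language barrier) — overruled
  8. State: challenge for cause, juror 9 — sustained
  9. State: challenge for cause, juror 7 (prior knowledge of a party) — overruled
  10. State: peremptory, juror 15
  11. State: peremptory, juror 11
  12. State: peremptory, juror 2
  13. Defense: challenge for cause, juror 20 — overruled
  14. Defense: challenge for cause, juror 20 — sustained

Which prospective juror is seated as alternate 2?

22

Removed: #2, #6, #9, #10, #11, #13, #14, #15, #16, #20, #21. (#7, #17 stay — for-cause denied.)
Seating in order: seats 1–9 → #1, #3, #4, #5, #7, #8, #12, #17, #18; alternates → #19, #22.
So alternate 2 is #22.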